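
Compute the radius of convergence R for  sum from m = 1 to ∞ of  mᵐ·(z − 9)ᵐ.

By the Cauchy root test, |a_m|^(1/m) = m → ∞.
The root grows without bound, so R = 0 (convergence only at z = 9).

R = 0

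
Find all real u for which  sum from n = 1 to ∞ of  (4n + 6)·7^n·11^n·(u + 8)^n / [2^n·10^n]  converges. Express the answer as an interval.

(-636/77, -596/77)

The ratio of consecutive coefficients is [(4(n+1) + 6)/(4n + 6)] · 7·11/(2·10) → 77/20.
Hence the series converges for |u + 8| < 1/(77/20) = 20/77, so the radius of convergence is 20/77.
At u = -596/77: the n-th term does not approach 0; divergence by the term test.
At u = -636/77: the terms do not tend to 0, so the series diverges.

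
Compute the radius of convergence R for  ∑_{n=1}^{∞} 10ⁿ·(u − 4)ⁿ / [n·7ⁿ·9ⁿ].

R = 63/10

Ratio test: |a_{n+1}/a_n| = [n/(n+1)] · 10/(7·9) → 10/63 as n → ∞.
The series converges when 10/63 · |u − 4| < 1, giving R = 63/10.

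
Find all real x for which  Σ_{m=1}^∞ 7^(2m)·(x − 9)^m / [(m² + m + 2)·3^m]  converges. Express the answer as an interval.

[438/49, 444/49]

By the ratio test, |a_{m+1}/a_m| = [(m² + m + 2)/((m+1)² + (m+1) + 2)] · 49/3 → 49/3.
Convergence for |x − 9| · 49/3 < 1, i.e. |x − 9| < 3/49. So R = 3/49.
Check x = 444/49: the series is dominated by a constant times Σ 1/m², which converges (p = 2 > 1).
Check x = 438/49: the series is dominated by a constant times Σ 1/m², which converges (p = 2 > 1).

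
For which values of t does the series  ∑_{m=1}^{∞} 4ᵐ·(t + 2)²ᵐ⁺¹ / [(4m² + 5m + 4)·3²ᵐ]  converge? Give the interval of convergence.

[-7/2, -1/2]

By the ratio test, |a_{m+1}/a_m| = [(4m² + 5m + 4)/(4(m+1)² + 5(m+1) + 4)] · 4/9 → 4/9.
Writing y = (t + 2)², the series in y has radius 9/4, so |t + 2| < √(9/4) = 3/2 and R = 3/2.
When t = -1/2, absolute convergence follows by limit comparison with Σ 1/m².
When t = -7/2, absolute convergence follows by limit comparison with Σ 1/m².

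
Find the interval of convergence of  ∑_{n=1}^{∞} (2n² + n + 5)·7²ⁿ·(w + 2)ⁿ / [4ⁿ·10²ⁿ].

(-498/49, 302/49)

By the ratio test, |a_{n+1}/a_n| = [(2(n+1)² + (n+1) + 5)/(2n² + n + 5)] · 49/(4·100) → 49/400.
Hence the series converges for |w + 2| < 1/(49/400) = 400/49, so the radius of convergence is 400/49.
At w = 302/49: the n-th term does not approach 0; divergence by the term test.
Endpoint w = -498/49: the terms do not tend to 0, so the series diverges.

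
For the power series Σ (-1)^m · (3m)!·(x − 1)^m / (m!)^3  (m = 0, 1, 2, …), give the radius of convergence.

R = 1/27

By the ratio test, |a_{m+1}/a_m| = (3m+1)·(3m+2)·(3m+3)/(m+1)³ → 27.
The series converges when 27 · |x − 1| < 1, giving R = 1/27.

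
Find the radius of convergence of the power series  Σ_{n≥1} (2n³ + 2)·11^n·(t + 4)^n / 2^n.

R = 2/11

The ratio of consecutive coefficients is [(2(n+1)³ + 2)/(2n³ + 2)] · 11/2 → 11/2.
Hence the series converges for |t + 4| < 1/(11/2) = 2/11, so the radius of convergence is 2/11.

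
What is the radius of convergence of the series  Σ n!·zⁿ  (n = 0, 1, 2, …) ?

R = 0

Ratio test: |a_{n+1}/a_n| = (n+1) → ∞ as n → ∞.
The ratio grows without bound, so the series diverges whenever z ≠ 0; it converges only at z = 0. R = 0.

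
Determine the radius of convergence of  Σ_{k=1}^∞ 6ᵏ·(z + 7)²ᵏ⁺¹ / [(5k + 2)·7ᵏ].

By the ratio test, |a_{k+1}/a_k| = [(5k + 2)/(5(k+1) + 2)] · 6/7 → 6/7.
Writing y = (z + 7)², the series in y has radius 7/6, so |z + 7| < √(7/6) and R = √42/6.

R = √42/6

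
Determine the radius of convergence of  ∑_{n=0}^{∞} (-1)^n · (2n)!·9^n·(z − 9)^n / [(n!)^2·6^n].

R = 1/6

By the ratio test, |a_{n+1}/a_n| = (2n+1)·(2n+2)/(n+1)² · 9/6 → 6.
Hence the series converges for |z − 9| < 1/(6) = 1/6, so the radius of convergence is 1/6.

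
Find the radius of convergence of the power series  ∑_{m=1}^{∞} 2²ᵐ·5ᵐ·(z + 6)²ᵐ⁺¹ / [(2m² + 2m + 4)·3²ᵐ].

Ratio test: |a_{m+1}/a_m| = [(2m² + 2m + 4)/(2(m+1)² + 2(m+1) + 4)] · 4·5/9 → 20/9 as m → ∞.
Successive powers of (z + 6) differ by 2, so the series converges when |z + 6|² · 20/9 < 1, i.e. |z + 6| < √(9/20). So R = 3√5/10.

R = 3√5/10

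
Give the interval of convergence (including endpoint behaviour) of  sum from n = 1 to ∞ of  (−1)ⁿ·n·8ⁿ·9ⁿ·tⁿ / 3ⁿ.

Apply the ratio test: |a_{n+1}| / |a_n| = [(n+1)/n] · 8·9/3, which tends to 24 as n → ∞.
Convergence for |t| · 24 < 1, i.e. |t| < 1/24. So R = 1/24.
When t = 1/24, the terms have absolute value of order n, which does not tend to 0, so the series diverges by the divergence test.
Check t = -1/24: the terms have absolute value of order n, which does not tend to 0, so the series diverges by the divergence test.

(-1/24, 1/24)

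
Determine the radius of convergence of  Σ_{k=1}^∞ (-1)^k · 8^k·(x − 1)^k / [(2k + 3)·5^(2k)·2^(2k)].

R = 25/2

Ratio test: |a_{k+1}/a_k| = [(2k + 3)/(2(k+1) + 3)] · 8/(25·4) → 2/25 as k → ∞.
The series converges when 2/25 · |x − 1| < 1, giving R = 25/2.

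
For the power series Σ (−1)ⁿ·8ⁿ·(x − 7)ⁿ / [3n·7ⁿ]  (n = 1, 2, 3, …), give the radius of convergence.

The ratio of consecutive coefficients is [3n/3(n+1)] · 8/7 → 8/7.
Convergence for |x − 7| · 8/7 < 1, i.e. |x − 7| < 7/8. So R = 7/8.

R = 7/8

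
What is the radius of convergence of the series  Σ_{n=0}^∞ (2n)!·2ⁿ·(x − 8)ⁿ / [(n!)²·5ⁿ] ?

Apply the ratio test: |a_{n+1}| / |a_n| = (2n+1)·(2n+2)/(n+1)² · 2/5, which tends to 8/5 as n → ∞.
Convergence for |x − 8| · 8/5 < 1, i.e. |x − 8| < 5/8. So R = 5/8.

R = 5/8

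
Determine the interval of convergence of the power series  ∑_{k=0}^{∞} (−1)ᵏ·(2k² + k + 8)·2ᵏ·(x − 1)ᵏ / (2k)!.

The ratio of consecutive coefficients is (2(k+1)² + (k+1) + 8)/(2k² + k + 8) · 2 · 1/[(2k+1)·(2k+2)] → 0.
The ratio tends to 0 regardless of x, hence R = ∞.

(−∞, ∞)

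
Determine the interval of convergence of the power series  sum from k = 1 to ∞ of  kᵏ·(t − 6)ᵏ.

{6}

By the Cauchy root test, |a_k|^(1/k) = k → ∞.
Since the k-th root of |a_k| is unbounded, the series converges only at t = 6; R = 0.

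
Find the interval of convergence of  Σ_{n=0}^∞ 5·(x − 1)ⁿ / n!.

Apply the ratio test: |a_{n+1}| / |a_n| = 5/5 · 1/(n+1), which tends to 0 as n → ∞.
The limit is 0, so the series converges for all x; R = ∞.

(−∞, ∞)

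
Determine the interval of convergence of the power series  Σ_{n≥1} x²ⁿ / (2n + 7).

(-1, 1)

Apply the ratio test: |a_{n+1}| / |a_n| = (2n + 7)/(2(n+1) + 7), which tends to 1 as n → ∞.
Since the exponent of x increases by 2 each term, convergence requires |x|² < 1, hence R = 1.
Endpoint x = 1: the terms behave like c/n; limit comparison with the harmonic series gives divergence.
Endpoint x = -1: comparison with the harmonic series Σ 1/n shows the series diverges.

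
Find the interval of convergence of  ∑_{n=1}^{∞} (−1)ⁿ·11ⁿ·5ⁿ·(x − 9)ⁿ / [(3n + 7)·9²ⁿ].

(414/55, 576/55]

Apply the ratio test: |a_{n+1}| / |a_n| = [(3n + 7)/(3(n+1) + 7)] · 11·5/81, which tends to 55/81 as n → ∞.
Convergence for |x − 9| · 55/81 < 1, i.e. |x − 9| < 81/55. So R = 81/55.
At x = 576/55: convergence follows from the alternating series test (terms decrease monotonically to 0).
Check x = 414/55: comparison with the harmonic series Σ 1/n shows the series diverges.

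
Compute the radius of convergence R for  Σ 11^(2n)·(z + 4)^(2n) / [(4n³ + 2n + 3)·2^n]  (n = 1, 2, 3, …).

By the ratio test, |a_{n+1}/a_n| = [(4n³ + 2n + 3)/(4(n+1)³ + 2(n+1) + 3)] · 121/2 → 121/2.
Since the exponent of (z + 4) increases by 2 each term, convergence requires |z + 4|² < 2/121, hence R = √2/11.

R = √2/11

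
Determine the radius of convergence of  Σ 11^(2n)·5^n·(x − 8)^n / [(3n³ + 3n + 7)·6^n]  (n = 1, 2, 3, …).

Apply the ratio test: |a_{n+1}| / |a_n| = [(3n³ + 3n + 7)/(3(n+1)³ + 3(n+1) + 7)] · 121·5/6, which tends to 605/6 as n → ∞.
Hence the series converges for |x − 8| < 1/(605/6) = 6/605, so the radius of convergence is 6/605.

R = 6/605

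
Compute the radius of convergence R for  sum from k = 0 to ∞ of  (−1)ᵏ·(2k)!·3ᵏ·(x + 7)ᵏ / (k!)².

Ratio test: |a_{k+1}/a_k| = (2k+1)·(2k+2)/(k+1)² · 3 → 12 as k → ∞.
Convergence for |x + 7| · 12 < 1, i.e. |x + 7| < 1/12. So R = 1/12.

R = 1/12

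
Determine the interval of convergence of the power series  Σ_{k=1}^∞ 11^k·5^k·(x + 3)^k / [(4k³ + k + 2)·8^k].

[-173/55, -157/55]

The ratio of consecutive coefficients is [(4k³ + k + 2)/(4(k+1)³ + (k+1) + 2)] · 11·5/8 → 55/8.
Hence the series converges for |x + 3| < 1/(55/8) = 8/55, so the radius of convergence is 8/55.
At x = -157/55: absolute convergence follows by limit comparison with Σ 1/k³.
When x = -173/55, the series is dominated by a constant times Σ 1/k³, which converges (p = 3 > 1).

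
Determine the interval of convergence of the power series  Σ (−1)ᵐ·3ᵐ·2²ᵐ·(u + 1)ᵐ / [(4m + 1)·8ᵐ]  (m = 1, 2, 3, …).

(-5/3, -1/3]

The ratio of consecutive coefficients is [(4m + 1)/(4(m+1) + 1)] · 3·4/8 → 3/2.
Thus R = 1/(3/2) = 2/3.
At u = -1/3: convergence follows from the alternating series test (terms decrease monotonically to 0).
When u = -5/3, comparison with the harmonic series Σ 1/m shows the series diverges.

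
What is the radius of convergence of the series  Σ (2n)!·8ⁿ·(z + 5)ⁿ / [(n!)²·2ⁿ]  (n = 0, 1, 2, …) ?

R = 1/16

By the ratio test, |a_{n+1}/a_n| = (2n+1)·(2n+2)/(n+1)² · 8/2 → 16.
Hence the series converges for |z + 5| < 1/(16) = 1/16, so the radius of convergence is 1/16.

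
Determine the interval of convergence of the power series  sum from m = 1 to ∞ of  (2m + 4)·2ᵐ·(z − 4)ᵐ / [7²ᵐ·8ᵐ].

Apply the ratio test: |a_{m+1}| / |a_m| = [(2(m+1) + 4)/(2m + 4)] · 2/(49·8), which tends to 1/196 as m → ∞.
Hence the series converges for |z − 4| < 1/(1/196) = 196, so the radius of convergence is 196.
Check z = 200: the terms do not tend to 0, so the series diverges.
Check z = -192: the m-th term does not approach 0; divergence by the term test.

(-192, 200)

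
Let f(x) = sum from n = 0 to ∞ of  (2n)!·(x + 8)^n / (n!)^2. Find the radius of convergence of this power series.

The ratio of consecutive coefficients is (2n+1)·(2n+2)/(n+1)² → 4.
Thus R = 1/(4) = 1/4.

R = 1/4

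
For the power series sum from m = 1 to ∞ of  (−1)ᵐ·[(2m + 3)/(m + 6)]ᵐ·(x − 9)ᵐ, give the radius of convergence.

R = 1/2

Applying the root test, |a_m|^(1/m) = (2m + 3)/(m + 6) → 2.
Convergence for |x − 9| · 2 < 1, i.e. |x − 9| < 1/2. So R = 1/2.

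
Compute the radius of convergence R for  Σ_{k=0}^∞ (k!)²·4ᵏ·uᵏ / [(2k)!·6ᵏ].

Ratio test: |a_{k+1}/a_k| = (k+1)²/[(2k+1)·(2k+2)] · 4/6 → 1/6 as k → ∞.
The series converges when 1/6 · |u| < 1, giving R = 6.

R = 6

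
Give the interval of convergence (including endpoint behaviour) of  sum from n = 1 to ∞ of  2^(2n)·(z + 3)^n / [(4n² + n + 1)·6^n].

[-9/2, -3/2]

By the ratio test, |a_{n+1}/a_n| = [(4n² + n + 1)/(4(n+1)² + (n+1) + 1)] · 4/6 → 2/3.
Convergence for |z + 3| · 2/3 < 1, i.e. |z + 3| < 3/2. So R = 3/2.
Endpoint z = -3/2: absolute convergence follows by limit comparison with Σ 1/n².
At z = -9/2: the terms are on the order of 1/n², so the series converges absolutely by comparison with the p-series (p = 2 > 1).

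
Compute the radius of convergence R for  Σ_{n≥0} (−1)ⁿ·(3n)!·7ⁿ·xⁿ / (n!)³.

R = 1/189

The ratio of consecutive coefficients is (3n+1)·(3n+2)·(3n+3)/(n+1)³ · 7 → 189.
The series converges when 189 · |x| < 1, giving R = 1/189.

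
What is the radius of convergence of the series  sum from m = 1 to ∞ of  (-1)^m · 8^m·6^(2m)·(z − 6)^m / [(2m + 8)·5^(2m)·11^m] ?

The ratio of consecutive coefficients is [(2m + 8)/(2(m+1) + 8)] · 8·36/(25·11) → 288/275.
The series converges when 288/275 · |z − 6| < 1, giving R = 275/288.

R = 275/288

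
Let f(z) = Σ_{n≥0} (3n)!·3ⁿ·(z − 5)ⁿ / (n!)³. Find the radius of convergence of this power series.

By the ratio test, |a_{n+1}/a_n| = (3n+1)·(3n+2)·(3n+3)/(n+1)³ · 3 → 81.
Hence the series converges for |z − 5| < 1/(81) = 1/81, so the radius of convergence is 1/81.

R = 1/81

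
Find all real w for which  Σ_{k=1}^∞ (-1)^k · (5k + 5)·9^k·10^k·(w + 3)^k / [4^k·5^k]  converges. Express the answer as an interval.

(-29/9, -25/9)

The ratio of consecutive coefficients is [(5(k+1) + 5)/(5k + 5)] · 9·10/(4·5) → 9/2.
The series converges when 9/2 · |w + 3| < 1, giving R = 2/9.
Check w = -25/9: the k-th term does not approach 0; divergence by the term test.
Check w = -29/9: the k-th term does not approach 0; divergence by the term test.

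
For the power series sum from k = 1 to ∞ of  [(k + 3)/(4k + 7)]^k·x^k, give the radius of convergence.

R = 4

Applying the root test, |a_k|^(1/k) = (k + 3)/(4k + 7) → 1/4.
Thus R = 1/(1/4) = 4.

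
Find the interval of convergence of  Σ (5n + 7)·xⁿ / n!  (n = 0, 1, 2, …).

(−∞, ∞)

The ratio of consecutive coefficients is (5(n+1) + 7)/(5n + 7) · 1/(n+1) → 0.
The ratio tends to 0 regardless of x, hence R = ∞.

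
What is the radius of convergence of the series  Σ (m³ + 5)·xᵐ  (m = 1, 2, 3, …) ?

Ratio test: |a_{m+1}/a_m| = ((m+1)³ + 5)/(m³ + 5) → 1 as m → ∞.
So the series converges when |x| < 1 and diverges when |x| > 1; R = 1.

R = 1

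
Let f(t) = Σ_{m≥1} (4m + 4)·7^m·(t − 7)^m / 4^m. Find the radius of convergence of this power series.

R = 4/7

By the ratio test, |a_{m+1}/a_m| = [(4(m+1) + 4)/(4m + 4)] · 7/4 → 7/4.
Thus R = 1/(7/4) = 4/7.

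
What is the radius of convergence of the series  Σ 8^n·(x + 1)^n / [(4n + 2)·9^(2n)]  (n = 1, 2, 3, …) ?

Apply the ratio test: |a_{n+1}| / |a_n| = [(4n + 2)/(4(n+1) + 2)] · 8/81, which tends to 8/81 as n → ∞.
Thus R = 1/(8/81) = 81/8.

R = 81/8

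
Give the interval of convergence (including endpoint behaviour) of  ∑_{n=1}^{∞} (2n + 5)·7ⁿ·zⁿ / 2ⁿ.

Ratio test: |a_{n+1}/a_n| = [(2(n+1) + 5)/(2n + 5)] · 7/2 → 7/2 as n → ∞.
The series converges when 7/2 · |z| < 1, giving R = 2/7.
Check z = 2/7: the terms have absolute value of order n, which does not tend to 0, so the series diverges by the divergence test.
Endpoint z = -2/7: the n-th term does not approach 0; divergence by the term test.

(-2/7, 2/7)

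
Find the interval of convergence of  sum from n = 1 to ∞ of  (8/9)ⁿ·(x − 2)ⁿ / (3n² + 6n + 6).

Ratio test: |a_{n+1}/a_n| = [(3n² + 6n + 6)/(3(n+1)² + 6(n+1) + 6)] · 8/9 → 8/9 as n → ∞.
Convergence for |x − 2| · 8/9 < 1, i.e. |x − 2| < 9/8. So R = 9/8.
Check x = 25/8: the series is dominated by a constant times Σ 1/n², which converges (p = 2 > 1).
Check x = 7/8: the terms are on the order of 1/n², so the series converges absolutely by comparison with the p-series (p = 2 > 1).

[7/8, 25/8]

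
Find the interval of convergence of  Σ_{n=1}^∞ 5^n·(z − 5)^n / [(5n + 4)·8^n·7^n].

[-31/5, 81/5)

By the ratio test, |a_{n+1}/a_n| = [(5n + 4)/(5(n+1) + 4)] · 5/(8·7) → 5/56.
Hence the series converges for |z − 5| < 1/(5/56) = 56/5, so the radius of convergence is 56/5.
Check z = 81/5: comparison with the harmonic series Σ 1/n shows the series diverges.
Check z = -31/5: convergence follows from the alternating series test (terms decrease monotonically to 0).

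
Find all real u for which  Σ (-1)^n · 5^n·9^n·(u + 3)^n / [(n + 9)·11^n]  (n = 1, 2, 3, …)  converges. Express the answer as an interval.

The ratio of consecutive coefficients is [(n + 9)/((n+1) + 9)] · 5·9/11 → 45/11.
The series converges when 45/11 · |u + 3| < 1, giving R = 11/45.
Check u = -124/45: an alternating series whose terms decrease to 0 in absolute value, so it converges by the Leibniz criterion.
Check u = -146/45: the terms are asymptotic to a nonzero constant times 1/n, so the series diverges by limit comparison with Σ 1/n.

(-146/45, -124/45]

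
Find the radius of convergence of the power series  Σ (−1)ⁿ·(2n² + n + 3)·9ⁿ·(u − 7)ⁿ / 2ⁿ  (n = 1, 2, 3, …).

By the ratio test, |a_{n+1}/a_n| = [(2(n+1)² + (n+1) + 3)/(2n² + n + 3)] · 9/2 → 9/2.
The series converges when 9/2 · |u − 7| < 1, giving R = 2/9.

R = 2/9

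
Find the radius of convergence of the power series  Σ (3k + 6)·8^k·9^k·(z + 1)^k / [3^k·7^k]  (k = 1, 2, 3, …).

R = 7/24

Apply the ratio test: |a_{k+1}| / |a_k| = [(3(k+1) + 6)/(3k + 6)] · 8·9/(3·7), which tends to 24/7 as k → ∞.
Hence the series converges for |z + 1| < 1/(24/7) = 7/24, so the radius of convergence is 7/24.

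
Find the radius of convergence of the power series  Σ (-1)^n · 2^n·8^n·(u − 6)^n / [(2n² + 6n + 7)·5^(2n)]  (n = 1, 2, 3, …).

Apply the ratio test: |a_{n+1}| / |a_n| = [(2n² + 6n + 7)/(2(n+1)² + 6(n+1) + 7)] · 2·8/25, which tends to 16/25 as n → ∞.
Thus R = 1/(16/25) = 25/16.

R = 25/16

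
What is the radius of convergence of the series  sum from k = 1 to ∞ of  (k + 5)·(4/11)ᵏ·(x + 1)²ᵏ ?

R = √11/2

Apply the ratio test: |a_{k+1}| / |a_k| = [((k+1) + 5)/(k + 5)] · 4/11, which tends to 4/11 as k → ∞.
Successive powers of (x + 1) differ by 2, so the series converges when |x + 1|² · 4/11 < 1, i.e. |x + 1| < √(11/4). So R = √11/2.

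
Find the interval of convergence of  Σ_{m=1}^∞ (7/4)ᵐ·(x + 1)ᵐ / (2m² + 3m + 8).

Ratio test: |a_{m+1}/a_m| = [(2m² + 3m + 8)/(2(m+1)² + 3(m+1) + 8)] · 7/4 → 7/4 as m → ∞.
Thus R = 1/(7/4) = 4/7.
Check x = -3/7: the series is dominated by a constant times Σ 1/m², which converges (p = 2 > 1).
Endpoint x = -11/7: the series is dominated by a constant times Σ 1/m², which converges (p = 2 > 1).

[-11/7, -3/7]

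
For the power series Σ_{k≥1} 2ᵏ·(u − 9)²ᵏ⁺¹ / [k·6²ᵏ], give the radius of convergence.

The ratio of consecutive coefficients is [k/(k+1)] · 2/36 → 1/18.
Since the exponent of (u − 9) increases by 2 each term, convergence requires |u − 9|² < 18, hence R = 3√2.

R = 3√2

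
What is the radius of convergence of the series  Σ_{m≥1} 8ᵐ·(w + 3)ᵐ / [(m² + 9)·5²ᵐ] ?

R = 25/8

Ratio test: |a_{m+1}/a_m| = [(m² + 9)/((m+1)² + 9)] · 8/25 → 8/25 as m → ∞.
Convergence for |w + 3| · 8/25 < 1, i.e. |w + 3| < 25/8. So R = 25/8.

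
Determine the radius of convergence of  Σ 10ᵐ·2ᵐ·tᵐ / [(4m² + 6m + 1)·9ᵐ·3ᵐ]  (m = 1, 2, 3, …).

Apply the ratio test: |a_{m+1}| / |a_m| = [(4m² + 6m + 1)/(4(m+1)² + 6(m+1) + 1)] · 10·2/(9·3), which tends to 20/27 as m → ∞.
The series converges when 20/27 · |t| < 1, giving R = 27/20.

R = 27/20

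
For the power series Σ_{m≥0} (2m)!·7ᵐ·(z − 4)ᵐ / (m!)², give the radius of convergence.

R = 1/28

Apply the ratio test: |a_{m+1}| / |a_m| = (2m+1)·(2m+2)/(m+1)² · 7, which tends to 28 as m → ∞.
Thus R = 1/(28) = 1/28.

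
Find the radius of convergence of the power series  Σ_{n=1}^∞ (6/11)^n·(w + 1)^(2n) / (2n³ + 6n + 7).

R = √66/6

The ratio of consecutive coefficients is [(2n³ + 6n + 7)/(2(n+1)³ + 6(n+1) + 7)] · 6/11 → 6/11.
Since the exponent of (w + 1) increases by 2 each term, convergence requires |w + 1|² < 11/6, hence R = √66/6.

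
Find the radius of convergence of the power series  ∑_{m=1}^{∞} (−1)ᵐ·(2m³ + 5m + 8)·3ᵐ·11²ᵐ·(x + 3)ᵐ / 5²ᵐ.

Apply the ratio test: |a_{m+1}| / |a_m| = [(2(m+1)³ + 5(m+1) + 8)/(2m³ + 5m + 8)] · 3·121/25, which tends to 363/25 as m → ∞.
Convergence for |x + 3| · 363/25 < 1, i.e. |x + 3| < 25/363. So R = 25/363.

R = 25/363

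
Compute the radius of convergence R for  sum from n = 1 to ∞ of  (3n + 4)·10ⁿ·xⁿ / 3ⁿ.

R = 3/10

Ratio test: |a_{n+1}/a_n| = [(3(n+1) + 4)/(3n + 4)] · 10/3 → 10/3 as n → ∞.
Convergence for |x| · 10/3 < 1, i.e. |x| < 3/10. So R = 3/10.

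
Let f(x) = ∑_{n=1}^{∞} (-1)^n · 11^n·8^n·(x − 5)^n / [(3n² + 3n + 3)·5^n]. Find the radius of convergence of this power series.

Apply the ratio test: |a_{n+1}| / |a_n| = [(3n² + 3n + 3)/(3(n+1)² + 3(n+1) + 3)] · 11·8/5, which tends to 88/5 as n → ∞.
Hence the series converges for |x − 5| < 1/(88/5) = 5/88, so the radius of convergence is 5/88.

R = 5/88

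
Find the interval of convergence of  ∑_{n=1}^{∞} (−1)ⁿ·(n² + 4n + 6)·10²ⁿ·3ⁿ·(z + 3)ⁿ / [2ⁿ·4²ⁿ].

The ratio of consecutive coefficients is [((n+1)² + 4(n+1) + 6)/(n² + 4n + 6)] · 100·3/(2·16) → 75/8.
Hence the series converges for |z + 3| < 1/(75/8) = 8/75, so the radius of convergence is 8/75.
Check z = -217/75: the terms have absolute value of order n², which does not tend to 0, so the series diverges by the divergence test.
At z = -233/75: the terms do not tend to 0, so the series diverges.

(-233/75, -217/75)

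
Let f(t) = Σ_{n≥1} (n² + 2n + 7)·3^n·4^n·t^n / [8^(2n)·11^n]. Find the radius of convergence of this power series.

Ratio test: |a_{n+1}/a_n| = [((n+1)² + 2(n+1) + 7)/(n² + 2n + 7)] · 3·4/(64·11) → 3/176 as n → ∞.
Hence the series converges for |t| < 1/(3/176) = 176/3, so the radius of convergence is 176/3.

R = 176/3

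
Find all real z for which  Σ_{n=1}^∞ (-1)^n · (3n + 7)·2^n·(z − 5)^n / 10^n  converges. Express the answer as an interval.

Apply the ratio test: |a_{n+1}| / |a_n| = [(3(n+1) + 7)/(3n + 7)] · 2/10, which tends to 1/5 as n → ∞.
Thus R = 1/(1/5) = 5.
At z = 10: the terms do not tend to 0, so the series diverges.
Endpoint z = 0: the terms have absolute value of order n, which does not tend to 0, so the series diverges by the divergence test.

(0, 10)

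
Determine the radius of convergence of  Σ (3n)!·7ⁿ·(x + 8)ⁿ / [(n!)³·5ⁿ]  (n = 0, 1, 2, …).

By the ratio test, |a_{n+1}/a_n| = (3n+1)·(3n+2)·(3n+3)/(n+1)³ · 7/5 → 189/5.
Convergence for |x + 8| · 189/5 < 1, i.e. |x + 8| < 5/189. So R = 5/189.

R = 5/189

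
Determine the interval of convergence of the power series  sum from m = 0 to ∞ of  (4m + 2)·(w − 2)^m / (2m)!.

By the ratio test, |a_{m+1}/a_m| = (4(m+1) + 2)/(4m + 2) · 1/[(2m+1)·(2m+2)] → 0.
Since the limit is 0 < 1 for every w, the series converges on all of ℝ and R = ∞.

(−∞, ∞)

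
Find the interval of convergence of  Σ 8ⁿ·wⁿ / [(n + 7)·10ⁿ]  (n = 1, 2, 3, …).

By the ratio test, |a_{n+1}/a_n| = [(n + 7)/((n+1) + 7)] · 8/10 → 4/5.
Thus R = 1/(4/5) = 5/4.
Check w = 5/4: comparison with the harmonic series Σ 1/n shows the series diverges.
At w = -5/4: an alternating series whose terms decrease to 0 in absolute value, so it converges by the Leibniz criterion.

[-5/4, 5/4)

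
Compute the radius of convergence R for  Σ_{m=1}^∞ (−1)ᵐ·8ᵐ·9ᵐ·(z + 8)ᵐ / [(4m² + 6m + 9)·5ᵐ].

Apply the ratio test: |a_{m+1}| / |a_m| = [(4m² + 6m + 9)/(4(m+1)² + 6(m+1) + 9)] · 8·9/5, which tends to 72/5 as m → ∞.
Hence the series converges for |z + 8| < 1/(72/5) = 5/72, so the radius of convergence is 5/72.

R = 5/72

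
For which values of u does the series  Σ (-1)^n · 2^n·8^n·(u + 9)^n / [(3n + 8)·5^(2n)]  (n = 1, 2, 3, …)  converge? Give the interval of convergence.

Apply the ratio test: |a_{n+1}| / |a_n| = [(3n + 8)/(3(n+1) + 8)] · 2·8/25, which tends to 16/25 as n → ∞.
Hence the series converges for |u + 9| < 1/(16/25) = 25/16, so the radius of convergence is 25/16.
Check u = -119/16: an alternating series whose terms decrease to 0 in absolute value, so it converges by the Leibniz criterion.
Endpoint u = -169/16: comparison with the harmonic series Σ 1/n shows the series diverges.

(-169/16, -119/16]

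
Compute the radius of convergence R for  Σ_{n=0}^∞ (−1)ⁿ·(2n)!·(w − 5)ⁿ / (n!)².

R = 1/4

Apply the ratio test: |a_{n+1}| / |a_n| = (2n+1)·(2n+2)/(n+1)², which tends to 4 as n → ∞.
Thus R = 1/(4) = 1/4.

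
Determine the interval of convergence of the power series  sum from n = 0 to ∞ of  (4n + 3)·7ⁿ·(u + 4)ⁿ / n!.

(−∞, ∞)

Ratio test: |a_{n+1}/a_n| = (4(n+1) + 3)/(4n + 3) · 7 · 1/(n+1) → 0 as n → ∞.
Since the limit is 0 < 1 for every u, the series converges on all of ℝ and R = ∞.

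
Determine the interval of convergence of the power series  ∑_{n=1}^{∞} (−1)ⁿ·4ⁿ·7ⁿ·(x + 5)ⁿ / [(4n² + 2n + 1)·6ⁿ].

The ratio of consecutive coefficients is [(4n² + 2n + 1)/(4(n+1)² + 2(n+1) + 1)] · 4·7/6 → 14/3.
Hence the series converges for |x + 5| < 1/(14/3) = 3/14, so the radius of convergence is 3/14.
At x = -67/14: absolute convergence follows by limit comparison with Σ 1/n².
When x = -73/14, absolute convergence follows by limit comparison with Σ 1/n².

[-73/14, -67/14]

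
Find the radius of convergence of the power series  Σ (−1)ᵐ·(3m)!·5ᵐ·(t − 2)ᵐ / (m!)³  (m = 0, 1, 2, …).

R = 1/135

Ratio test: |a_{m+1}/a_m| = (3m+1)·(3m+2)·(3m+3)/(m+1)³ · 5 → 135 as m → ∞.
The series converges when 135 · |t − 2| < 1, giving R = 1/135.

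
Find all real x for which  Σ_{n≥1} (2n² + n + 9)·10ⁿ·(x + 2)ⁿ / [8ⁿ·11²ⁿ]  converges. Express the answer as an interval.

The ratio of consecutive coefficients is [(2(n+1)² + (n+1) + 9)/(2n² + n + 9)] · 10/(8·121) → 5/484.
Thus R = 1/(5/484) = 484/5.
When x = 474/5, the terms do not tend to 0, so the series diverges.
Endpoint x = -494/5: the terms do not tend to 0, so the series diverges.

(-494/5, 474/5)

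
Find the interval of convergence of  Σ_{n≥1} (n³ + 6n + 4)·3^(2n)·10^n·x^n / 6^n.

(-1/15, 1/15)

The ratio of consecutive coefficients is [((n+1)³ + 6(n+1) + 4)/(n³ + 6n + 4)] · 9·10/6 → 15.
Thus R = 1/(15) = 1/15.
Check x = 1/15: the n-th term does not approach 0; divergence by the term test.
When x = -1/15, the terms have absolute value of order n³, which does not tend to 0, so the series diverges by the divergence test.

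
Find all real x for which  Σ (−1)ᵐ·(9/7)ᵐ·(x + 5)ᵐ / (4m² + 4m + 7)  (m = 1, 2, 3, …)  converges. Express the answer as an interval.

The ratio of consecutive coefficients is [(4m² + 4m + 7)/(4(m+1)² + 4(m+1) + 7)] · 9/7 → 9/7.
The series converges when 9/7 · |x + 5| < 1, giving R = 7/9.
Check x = -38/9: absolute convergence follows by limit comparison with Σ 1/m².
Endpoint x = -52/9: the terms are on the order of 1/m², so the series converges absolutely by comparison with the p-series (p = 2 > 1).

[-52/9, -38/9]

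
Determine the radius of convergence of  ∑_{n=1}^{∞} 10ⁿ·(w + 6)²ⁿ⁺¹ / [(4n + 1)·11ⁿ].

Apply the ratio test: |a_{n+1}| / |a_n| = [(4n + 1)/(4(n+1) + 1)] · 10/11, which tends to 10/11 as n → ∞.
Since the exponent of (w + 6) increases by 2 each term, convergence requires |w + 6|² < 11/10, hence R = √110/10.

R = √110/10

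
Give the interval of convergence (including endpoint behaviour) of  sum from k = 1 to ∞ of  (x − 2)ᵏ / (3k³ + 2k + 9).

[1, 3]

Ratio test: |a_{k+1}/a_k| = (3k³ + 2k + 9)/(3(k+1)³ + 2(k+1) + 9) → 1 as k → ∞.
Convergence for |x − 2| < 1, so R = 1.
At x = 3: absolute convergence follows by limit comparison with Σ 1/k³.
When x = 1, the terms are on the order of 1/k³, so the series converges absolutely by comparison with the p-series (p = 3 > 1).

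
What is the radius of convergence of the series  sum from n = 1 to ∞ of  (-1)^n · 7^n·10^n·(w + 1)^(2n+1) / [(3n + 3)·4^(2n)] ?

The ratio of consecutive coefficients is [(3n + 3)/(3(n+1) + 3)] · 7·10/16 → 35/8.
Writing y = (w + 1)², the series in y has radius 8/35, so |w + 1| < √(8/35) and R = 2√70/35.

R = 2√70/35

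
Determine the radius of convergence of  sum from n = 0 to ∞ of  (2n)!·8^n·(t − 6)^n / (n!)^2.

Ratio test: |a_{n+1}/a_n| = (2n+1)·(2n+2)/(n+1)² · 8 → 32 as n → ∞.
Thus R = 1/(32) = 1/32.

R = 1/32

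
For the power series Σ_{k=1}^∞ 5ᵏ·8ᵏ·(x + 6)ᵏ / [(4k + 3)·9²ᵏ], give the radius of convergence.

R = 81/40

Ratio test: |a_{k+1}/a_k| = [(4k + 3)/(4(k+1) + 3)] · 5·8/81 → 40/81 as k → ∞.
Convergence for |x + 6| · 40/81 < 1, i.e. |x + 6| < 81/40. So R = 81/40.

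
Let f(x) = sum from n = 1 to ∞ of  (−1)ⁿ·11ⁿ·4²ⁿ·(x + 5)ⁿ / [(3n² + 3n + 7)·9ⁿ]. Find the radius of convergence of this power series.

By the ratio test, |a_{n+1}/a_n| = [(3n² + 3n + 7)/(3(n+1)² + 3(n+1) + 7)] · 11·16/9 → 176/9.
Convergence for |x + 5| · 176/9 < 1, i.e. |x + 5| < 9/176. So R = 9/176.

R = 9/176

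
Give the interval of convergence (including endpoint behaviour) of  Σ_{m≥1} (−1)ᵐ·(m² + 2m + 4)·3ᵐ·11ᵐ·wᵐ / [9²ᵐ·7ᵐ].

(-189/11, 189/11)

Ratio test: |a_{m+1}/a_m| = [((m+1)² + 2(m+1) + 4)/(m² + 2m + 4)] · 3·11/(81·7) → 11/189 as m → ∞.
Thus R = 1/(11/189) = 189/11.
Endpoint w = 189/11: the terms do not tend to 0, so the series diverges.
Check w = -189/11: the terms have absolute value of order m², which does not tend to 0, so the series diverges by the divergence test.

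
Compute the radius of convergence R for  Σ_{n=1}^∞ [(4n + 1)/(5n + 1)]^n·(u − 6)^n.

Root test: |a_n|^(1/n) = (4n + 1)/(5n + 1) → 4/5.
The series converges when 4/5 · |u − 6| < 1, giving R = 5/4.

R = 5/4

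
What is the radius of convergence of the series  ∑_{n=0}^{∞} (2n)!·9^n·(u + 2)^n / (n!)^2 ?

Ratio test: |a_{n+1}/a_n| = (2n+1)·(2n+2)/(n+1)² · 9 → 36 as n → ∞.
Convergence for |u + 2| · 36 < 1, i.e. |u + 2| < 1/36. So R = 1/36.

R = 1/36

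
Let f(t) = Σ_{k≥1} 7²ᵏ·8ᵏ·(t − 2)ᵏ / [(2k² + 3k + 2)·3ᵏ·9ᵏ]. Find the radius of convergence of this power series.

Apply the ratio test: |a_{k+1}| / |a_k| = [(2k² + 3k + 2)/(2(k+1)² + 3(k+1) + 2)] · 49·8/(3·9), which tends to 392/27 as k → ∞.
Thus R = 1/(392/27) = 27/392.

R = 27/392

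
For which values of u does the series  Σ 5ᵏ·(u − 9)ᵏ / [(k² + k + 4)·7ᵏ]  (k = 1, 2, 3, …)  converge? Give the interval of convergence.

[38/5, 52/5]

The ratio of consecutive coefficients is [(k² + k + 4)/((k+1)² + (k+1) + 4)] · 5/7 → 5/7.
Hence the series converges for |u − 9| < 1/(5/7) = 7/5, so the radius of convergence is 7/5.
Check u = 52/5: the series is dominated by a constant times Σ 1/k², which converges (p = 2 > 1).
At u = 38/5: the terms are on the order of 1/k², so the series converges absolutely by comparison with the p-series (p = 2 > 1).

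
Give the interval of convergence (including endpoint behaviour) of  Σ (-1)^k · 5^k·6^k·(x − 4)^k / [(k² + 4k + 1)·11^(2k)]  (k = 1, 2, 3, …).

Apply the ratio test: |a_{k+1}| / |a_k| = [(k² + 4k + 1)/((k+1)² + 4(k+1) + 1)] · 5·6/121, which tends to 30/121 as k → ∞.
Hence the series converges for |x − 4| < 1/(30/121) = 121/30, so the radius of convergence is 121/30.
When x = 241/30, the series is dominated by a constant times Σ 1/k², which converges (p = 2 > 1).
When x = -1/30, the terms are on the order of 1/k², so the series converges absolutely by comparison with the p-series (p = 2 > 1).

[-1/30, 241/30]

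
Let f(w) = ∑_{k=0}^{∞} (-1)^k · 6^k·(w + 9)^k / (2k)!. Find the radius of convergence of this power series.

Apply the ratio test: |a_{k+1}| / |a_k| = 6 · 1/[(2k+1)·(2k+2)], which tends to 0 as k → ∞.
Since the limit is 0 < 1 for every w, the series converges on all of ℝ and R = ∞.

R = ∞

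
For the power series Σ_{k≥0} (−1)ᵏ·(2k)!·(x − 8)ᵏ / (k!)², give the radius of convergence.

Apply the ratio test: |a_{k+1}| / |a_k| = (2k+1)·(2k+2)/(k+1)², which tends to 4 as k → ∞.
Thus R = 1/(4) = 1/4.

R = 1/4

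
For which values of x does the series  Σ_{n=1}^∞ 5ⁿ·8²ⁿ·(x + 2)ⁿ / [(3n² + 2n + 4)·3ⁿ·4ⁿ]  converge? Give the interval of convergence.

The ratio of consecutive coefficients is [(3n² + 2n + 4)/(3(n+1)² + 2(n+1) + 4)] · 5·64/(3·4) → 80/3.
Hence the series converges for |x + 2| < 1/(80/3) = 3/80, so the radius of convergence is 3/80.
When x = -157/80, absolute convergence follows by limit comparison with Σ 1/n².
When x = -163/80, absolute convergence follows by limit comparison with Σ 1/n².

[-163/80, -157/80]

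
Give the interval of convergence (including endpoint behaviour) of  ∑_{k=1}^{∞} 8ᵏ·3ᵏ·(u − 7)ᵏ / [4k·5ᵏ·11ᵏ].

Apply the ratio test: |a_{k+1}| / |a_k| = [4k/4(k+1)] · 8·3/(5·11), which tends to 24/55 as k → ∞.
Hence the series converges for |u − 7| < 1/(24/55) = 55/24, so the radius of convergence is 55/24.
At u = 223/24: the terms behave like c/k; limit comparison with the harmonic series gives divergence.
At u = 113/24: convergence follows from the alternating series test (terms decrease monotonically to 0).

[113/24, 223/24)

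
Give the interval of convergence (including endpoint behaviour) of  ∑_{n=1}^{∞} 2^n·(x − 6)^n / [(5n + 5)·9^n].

By the ratio test, |a_{n+1}/a_n| = [(5n + 5)/(5(n+1) + 5)] · 2/9 → 2/9.
The series converges when 2/9 · |x − 6| < 1, giving R = 9/2.
Check x = 21/2: comparison with the harmonic series Σ 1/n shows the series diverges.
When x = 3/2, an alternating series whose terms decrease to 0 in absolute value, so it converges by the Leibniz criterion.

[3/2, 21/2)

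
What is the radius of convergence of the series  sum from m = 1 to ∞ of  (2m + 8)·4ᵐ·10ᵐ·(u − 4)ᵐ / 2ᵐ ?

Ratio test: |a_{m+1}/a_m| = [(2(m+1) + 8)/(2m + 8)] · 4·10/2 → 20 as m → ∞.
Convergence for |u − 4| · 20 < 1, i.e. |u − 4| < 1/20. So R = 1/20.

R = 1/20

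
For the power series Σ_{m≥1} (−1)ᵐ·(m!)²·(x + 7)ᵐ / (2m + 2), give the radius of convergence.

R = 0

The ratio of consecutive coefficients is (m+1)² · (2m + 2)/(2(m+1) + 2) → ∞.
Since the ratio → ∞, the series diverges for every x ≠ -7, and R = 0.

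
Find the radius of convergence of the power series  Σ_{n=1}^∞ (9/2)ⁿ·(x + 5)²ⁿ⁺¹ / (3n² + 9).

R = √2/3

By the ratio test, |a_{n+1}/a_n| = [(3n² + 9)/(3(n+1)² + 9)] · 9/2 → 9/2.
Since the exponent of (x + 5) increases by 2 each term, convergence requires |x + 5|² < 2/9, hence R = √2/3.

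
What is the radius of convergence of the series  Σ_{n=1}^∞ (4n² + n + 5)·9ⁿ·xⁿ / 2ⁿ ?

R = 2/9

By the ratio test, |a_{n+1}/a_n| = [(4(n+1)² + (n+1) + 5)/(4n² + n + 5)] · 9/2 → 9/2.
The series converges when 9/2 · |x| < 1, giving R = 2/9.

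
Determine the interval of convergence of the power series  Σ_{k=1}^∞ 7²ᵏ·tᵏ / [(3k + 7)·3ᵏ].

[-3/49, 3/49)

By the ratio test, |a_{k+1}/a_k| = [(3k + 7)/(3(k+1) + 7)] · 49/3 → 49/3.
Thus R = 1/(49/3) = 3/49.
Check t = 3/49: the terms behave like c/k; limit comparison with the harmonic series gives divergence.
When t = -3/49, convergence follows from the alternating series test (terms decrease monotonically to 0).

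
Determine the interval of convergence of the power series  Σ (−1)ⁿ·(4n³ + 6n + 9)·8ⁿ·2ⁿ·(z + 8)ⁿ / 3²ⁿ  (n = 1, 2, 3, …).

(-137/16, -119/16)

Apply the ratio test: |a_{n+1}| / |a_n| = [(4(n+1)³ + 6(n+1) + 9)/(4n³ + 6n + 9)] · 8·2/9, which tends to 16/9 as n → ∞.
Thus R = 1/(16/9) = 9/16.
Check z = -119/16: the terms have absolute value of order n³, which does not tend to 0, so the series diverges by the divergence test.
At z = -137/16: the terms have absolute value of order n³, which does not tend to 0, so the series diverges by the divergence test.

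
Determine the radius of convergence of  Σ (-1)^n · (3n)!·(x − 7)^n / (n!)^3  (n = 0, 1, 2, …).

The ratio of consecutive coefficients is (3n+1)·(3n+2)·(3n+3)/(n+1)³ → 27.
Hence the series converges for |x − 7| < 1/(27) = 1/27, so the radius of convergence is 1/27.

R = 1/27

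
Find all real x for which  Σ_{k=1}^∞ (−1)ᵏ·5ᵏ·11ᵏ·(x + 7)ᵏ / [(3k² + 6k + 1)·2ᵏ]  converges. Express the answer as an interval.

[-387/55, -383/55]

By the ratio test, |a_{k+1}/a_k| = [(3k² + 6k + 1)/(3(k+1)² + 6(k+1) + 1)] · 5·11/2 → 55/2.
Hence the series converges for |x + 7| < 1/(55/2) = 2/55, so the radius of convergence is 2/55.
Check x = -383/55: the series is dominated by a constant times Σ 1/k², which converges (p = 2 > 1).
At x = -387/55: the series is dominated by a constant times Σ 1/k², which converges (p = 2 > 1).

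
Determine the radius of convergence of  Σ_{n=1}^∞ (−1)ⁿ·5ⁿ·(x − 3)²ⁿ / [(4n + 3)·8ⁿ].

R = 2√10/5

Apply the ratio test: |a_{n+1}| / |a_n| = [(4n + 3)/(4(n+1) + 3)] · 5/8, which tends to 5/8 as n → ∞.
Since the exponent of (x − 3) increases by 2 each term, convergence requires |x − 3|² < 8/5, hence R = 2√10/5.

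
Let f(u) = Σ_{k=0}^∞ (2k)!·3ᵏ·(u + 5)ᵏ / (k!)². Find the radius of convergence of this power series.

R = 1/12

Apply the ratio test: |a_{k+1}| / |a_k| = (2k+1)·(2k+2)/(k+1)² · 3, which tends to 12 as k → ∞.
Convergence for |u + 5| · 12 < 1, i.e. |u + 5| < 1/12. So R = 1/12.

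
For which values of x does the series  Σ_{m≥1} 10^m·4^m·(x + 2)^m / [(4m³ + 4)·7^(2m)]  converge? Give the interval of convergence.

Apply the ratio test: |a_{m+1}| / |a_m| = [(4m³ + 4)/(4(m+1)³ + 4)] · 10·4/49, which tends to 40/49 as m → ∞.
Convergence for |x + 2| · 40/49 < 1, i.e. |x + 2| < 49/40. So R = 49/40.
Check x = -31/40: the series is dominated by a constant times Σ 1/m³, which converges (p = 3 > 1).
Check x = -129/40: absolute convergence follows by limit comparison with Σ 1/m³.

[-129/40, -31/40]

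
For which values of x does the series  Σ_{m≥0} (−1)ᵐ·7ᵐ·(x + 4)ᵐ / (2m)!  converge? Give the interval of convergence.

Ratio test: |a_{m+1}/a_m| = 7 · 1/[(2m+1)·(2m+2)] → 0 as m → ∞.
The limit is 0, so the series converges for all x; R = ∞.

(−∞, ∞)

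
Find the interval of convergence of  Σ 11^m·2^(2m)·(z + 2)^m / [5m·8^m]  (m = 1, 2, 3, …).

[-24/11, -20/11)

Ratio test: |a_{m+1}/a_m| = [5m/5(m+1)] · 11·4/8 → 11/2 as m → ∞.
Thus R = 1/(11/2) = 2/11.
When z = -20/11, the terms are asymptotic to a nonzero constant times 1/m, so the series diverges by limit comparison with Σ 1/m.
When z = -24/11, convergence follows from the alternating series test (terms decrease monotonically to 0).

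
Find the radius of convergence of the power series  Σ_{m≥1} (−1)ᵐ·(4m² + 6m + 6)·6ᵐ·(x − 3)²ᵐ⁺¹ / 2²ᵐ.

R = √6/3

Apply the ratio test: |a_{m+1}| / |a_m| = [(4(m+1)² + 6(m+1) + 6)/(4m² + 6m + 6)] · 6/4, which tends to 3/2 as m → ∞.
Successive powers of (x − 3) differ by 2, so the series converges when |x − 3|² · 3/2 < 1, i.e. |x − 3| < √(2/3). So R = √6/3.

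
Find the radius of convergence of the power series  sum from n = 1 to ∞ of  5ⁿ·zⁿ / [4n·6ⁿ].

The ratio of consecutive coefficients is [4n/4(n+1)] · 5/6 → 5/6.
The series converges when 5/6 · |z| < 1, giving R = 6/5.

R = 6/5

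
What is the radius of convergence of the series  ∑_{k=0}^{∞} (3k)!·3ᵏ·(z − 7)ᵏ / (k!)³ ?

Apply the ratio test: |a_{k+1}| / |a_k| = (3k+1)·(3k+2)·(3k+3)/(k+1)³ · 3, which tends to 81 as k → ∞.
The series converges when 81 · |z − 7| < 1, giving R = 1/81.

R = 1/81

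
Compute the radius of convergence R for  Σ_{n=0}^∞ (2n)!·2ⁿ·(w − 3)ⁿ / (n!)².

By the ratio test, |a_{n+1}/a_n| = (2n+1)·(2n+2)/(n+1)² · 2 → 8.
The series converges when 8 · |w − 3| < 1, giving R = 1/8.

R = 1/8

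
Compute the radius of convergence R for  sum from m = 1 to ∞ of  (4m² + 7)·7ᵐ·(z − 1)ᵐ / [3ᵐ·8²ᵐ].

R = 192/7

Apply the ratio test: |a_{m+1}| / |a_m| = [(4(m+1)² + 7)/(4m² + 7)] · 7/(3·64), which tends to 7/192 as m → ∞.
Thus R = 1/(7/192) = 192/7.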